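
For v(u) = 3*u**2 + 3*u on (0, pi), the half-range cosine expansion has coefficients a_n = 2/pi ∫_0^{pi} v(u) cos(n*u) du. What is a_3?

a_3 = 2/pi ∫_0^{pi} (3*u**2 + 3*u) cos(3*u) du.
Integrating by parts twice (tabular method), an antiderivative of (3*u**2 + 3*u) cos(3*u) is u**2*sin(3*u) + u*sin(3*u) + 2*u*cos(3*u)/3 - 2*sin(3*u)/9 + cos(3*u)/3; evaluating from 0 to pi: ∫_{0}^{pi} (3*u**2 + 3*u) cos(3*u) du = (-2*pi/3 - 1/3) - (1/3) = -2*pi/3 - 2/3.
Hence a_3 = (2/pi)·(-2*pi/3 - 2/3) = 4*(-pi - 1)/(3*pi).

4*(-pi - 1)/(3*pi)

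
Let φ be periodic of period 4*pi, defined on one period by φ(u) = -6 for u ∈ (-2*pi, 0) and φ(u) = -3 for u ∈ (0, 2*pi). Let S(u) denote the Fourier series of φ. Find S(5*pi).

u = 5*pi differs from u = pi by 1 full period(s), and the series is 4*pi-periodic.
φ is continuous at u = pi with value -3, so the series converges to -3 there.

-3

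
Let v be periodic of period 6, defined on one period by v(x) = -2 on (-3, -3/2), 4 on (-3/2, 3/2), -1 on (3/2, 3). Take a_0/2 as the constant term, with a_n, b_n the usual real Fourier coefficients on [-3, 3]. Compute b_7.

1/(7*pi)

b_7 = 1/3 ∫_{-3}^{3} v(x) sin(7*pi*x/3) dx.
Split the integral at the breakpoints.
Directly, an antiderivative of (-2) sin(7*pi*x/3) is 6*cos(7*pi*x/3)/(7*pi); evaluating from -3 to -3/2: ∫_{-3}^{-3/2} (-2) sin(7*pi*x/3) dx = (0) - (-6/(7*pi)) = 6/(7*pi).
Directly, an antiderivative of (4) sin(7*pi*x/3) is -12*cos(7*pi*x/3)/(7*pi); evaluating from -3/2 to 3/2: ∫_{-3/2}^{3/2} (4) sin(7*pi*x/3) dx = (0) - (0) = 0.
Directly, an antiderivative of (-1) sin(7*pi*x/3) is 3*cos(7*pi*x/3)/(7*pi); evaluating from 3/2 to 3: ∫_{3/2}^{3} (-1) sin(7*pi*x/3) dx = (-3/(7*pi)) - (0) = -3/(7*pi).
Summing the pieces and multiplying by (1/3) gives b_7 = 1/(7*pi).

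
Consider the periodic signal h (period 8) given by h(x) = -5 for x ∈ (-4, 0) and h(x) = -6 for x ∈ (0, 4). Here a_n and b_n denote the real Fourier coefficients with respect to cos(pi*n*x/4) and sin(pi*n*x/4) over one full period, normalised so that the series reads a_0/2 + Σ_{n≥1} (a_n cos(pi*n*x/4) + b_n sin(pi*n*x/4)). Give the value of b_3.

b_3 = 1/4 ∫_{-4}^{4} h(x) sin(3*pi*x/4) dx.
Split the integral at the breakpoints.
Directly, an antiderivative of (-5) sin(3*pi*x/4) is 20*cos(3*pi*x/4)/(3*pi); evaluating from -4 to 0: ∫_{-4}^{0} (-5) sin(3*pi*x/4) dx = (20/(3*pi)) - (-20/(3*pi)) = 40/(3*pi).
Directly, an antiderivative of (-6) sin(3*pi*x/4) is 8*cos(3*pi*x/4)/pi; evaluating from 0 to 4: ∫_{0}^{4} (-6) sin(3*pi*x/4) dx = (-8/pi) - (8/pi) = -16/pi.
Summing the pieces and multiplying by (1/4) gives b_3 = -2/(3*pi).

-2/(3*pi)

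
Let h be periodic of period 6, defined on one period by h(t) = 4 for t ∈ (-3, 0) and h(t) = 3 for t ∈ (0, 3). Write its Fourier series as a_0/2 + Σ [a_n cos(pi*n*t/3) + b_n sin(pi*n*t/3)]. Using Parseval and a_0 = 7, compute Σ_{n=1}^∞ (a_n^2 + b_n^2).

Parseval: a_0^2/2 + Σ_{n≥1} (a_n^2+b_n^2) = 1/3 ∫_{-3}^{3} h(t)^2 dt = 25.
Subtract a_0^2/2 = 49/2: Σ (a_n^2+b_n^2) = 1/2.

1/2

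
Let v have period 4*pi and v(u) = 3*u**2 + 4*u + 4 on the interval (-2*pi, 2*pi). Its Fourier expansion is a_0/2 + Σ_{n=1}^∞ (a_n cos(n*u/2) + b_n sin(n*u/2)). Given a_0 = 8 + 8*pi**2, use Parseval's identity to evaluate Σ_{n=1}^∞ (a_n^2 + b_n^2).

Parseval: a_0^2/2 + Σ_{n≥1} (a_n^2+b_n^2) = (1/(2*pi)) ∫_{-2*pi}^{2*pi} v(u)^2 du = 32 + 320*pi**2/3 + 288*pi**4/5.
Subtract a_0^2/2 = 32*(1 + pi**2)**2: Σ (a_n^2+b_n^2) = 128*pi**2*(5 + 3*pi**2)/15.

128*pi**2*(5 + 3*pi**2)/15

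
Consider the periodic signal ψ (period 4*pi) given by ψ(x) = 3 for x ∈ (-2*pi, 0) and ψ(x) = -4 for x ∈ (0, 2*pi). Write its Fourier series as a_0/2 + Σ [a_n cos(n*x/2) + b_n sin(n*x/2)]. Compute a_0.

a_0 = (1/(2*pi)) ∫_{-2*pi}^{2*pi} ψ(x) dx = (1/(2*pi)) · (-2*pi) = -1.

-1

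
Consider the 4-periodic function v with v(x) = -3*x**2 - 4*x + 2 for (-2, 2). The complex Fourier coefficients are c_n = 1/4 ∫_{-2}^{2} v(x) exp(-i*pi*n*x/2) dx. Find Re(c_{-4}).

Since v is real-valued, Re(c_{-4}) = 1/4 ∫_{-2}^{2} v(x) cos(-2*pi*x) dx = a_{4}/2.
Integrating by parts twice (tabular method), an antiderivative of (-3*x**2 - 4*x + 2) cos(-2*pi*x) is -3*x**2*sin(2*pi*x)/(2*pi) - 2*x*sin(2*pi*x)/pi - 3*x*cos(2*pi*x)/(2*pi**2) + 3*sin(2*pi*x)/(4*pi**3) + sin(2*pi*x)/pi - cos(2*pi*x)/pi**2; evaluating from -2 to 2: ∫_{-2}^{2} (-3*x**2 - 4*x + 2) cos(-2*pi*x) dx = (-4/pi**2) - (2/pi**2) = -6/pi**2.
Hence Re(c_{-4}) = (1/4)·(-6/pi**2) = -3/(2*pi**2).

-3/(2*pi**2)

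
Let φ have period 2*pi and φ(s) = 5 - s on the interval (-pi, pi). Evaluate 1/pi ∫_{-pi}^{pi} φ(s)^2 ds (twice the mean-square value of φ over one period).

2*pi**2/3 + 50

1/pi ∫_{-pi}^{pi} φ(s)^2 ds = 1/pi · (2*pi*(pi**2 + 75)/3) = 2*pi**2/3 + 50.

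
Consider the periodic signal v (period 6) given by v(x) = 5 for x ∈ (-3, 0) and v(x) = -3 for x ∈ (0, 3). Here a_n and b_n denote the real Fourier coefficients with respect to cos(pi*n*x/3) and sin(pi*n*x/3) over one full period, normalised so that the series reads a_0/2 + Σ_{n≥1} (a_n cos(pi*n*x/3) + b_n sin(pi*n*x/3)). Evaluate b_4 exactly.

b_4 = 1/3 ∫_{-3}^{3} v(x) sin(4*pi*x/3) dx.
Split the integral at the breakpoints.
Directly, an antiderivative of (5) sin(4*pi*x/3) is -15*cos(4*pi*x/3)/(4*pi); evaluating from -3 to 0: ∫_{-3}^{0} (5) sin(4*pi*x/3) dx = (-15/(4*pi)) - (-15/(4*pi)) = 0.
Directly, an antiderivative of (-3) sin(4*pi*x/3) is 9*cos(4*pi*x/3)/(4*pi); evaluating from 0 to 3: ∫_{0}^{3} (-3) sin(4*pi*x/3) dx = (9/(4*pi)) - (9/(4*pi)) = 0.
Summing the pieces and multiplying by (1/3) gives b_4 = 0.

0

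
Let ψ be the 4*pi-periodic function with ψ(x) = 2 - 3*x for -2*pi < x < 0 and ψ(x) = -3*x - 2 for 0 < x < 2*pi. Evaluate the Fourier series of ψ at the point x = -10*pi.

x = -10*pi differs from x = -2*pi by -2 full period(s), and the series is 4*pi-periodic.
At x = -2*pi the one-sided limits are ψ(-2*pi^-) = -6*pi - 2 and ψ(-2*pi^+) = 2 + 6*pi.
By Dirichlet's theorem the series converges to their average, [(-6*pi - 2) + (2 + 6*pi)]/2 = 0.

0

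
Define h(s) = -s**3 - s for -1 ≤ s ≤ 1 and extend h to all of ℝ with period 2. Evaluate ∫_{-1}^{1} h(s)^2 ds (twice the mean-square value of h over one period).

∫_{-1}^{1} h(s)^2 ds = 184/105.

184/105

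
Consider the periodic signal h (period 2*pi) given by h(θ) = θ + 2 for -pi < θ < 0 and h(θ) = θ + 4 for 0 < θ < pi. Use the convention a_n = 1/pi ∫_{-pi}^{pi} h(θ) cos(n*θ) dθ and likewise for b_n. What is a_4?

a_4 = 1/pi ∫_{-pi}^{pi} h(θ) cos(4*θ) dθ.
Split the integral at the breakpoints.
Integrating by parts (boundary term plus one more integral), an antiderivative of (θ + 2) cos(4*θ) is θ*sin(4*θ)/4 + sin(4*θ)/2 + cos(4*θ)/16; evaluating from -pi to 0: ∫_{-pi}^{0} (θ + 2) cos(4*θ) dθ = (1/16) - (1/16) = 0.
Integrating by parts (boundary term plus one more integral), an antiderivative of (θ + 4) cos(4*θ) is θ*sin(4*θ)/4 + sin(4*θ) + cos(4*θ)/16; evaluating from 0 to pi: ∫_{0}^{pi} (θ + 4) cos(4*θ) dθ = (1/16) - (1/16) = 0.
Summing the pieces and multiplying by (1/pi) gives a_4 = 0.

0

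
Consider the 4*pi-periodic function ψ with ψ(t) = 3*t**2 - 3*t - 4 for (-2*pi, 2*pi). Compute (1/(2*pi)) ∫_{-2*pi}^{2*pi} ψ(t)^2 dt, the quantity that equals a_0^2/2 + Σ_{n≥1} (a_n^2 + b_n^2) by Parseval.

-40*pi**2 + 32 + 288*pi**4/5

(1/(2*pi)) ∫_{-2*pi}^{2*pi} ψ(t)^2 dt = (1/(2*pi)) · (-80*pi**3 + 64*pi + 576*pi**5/5) = -40*pi**2 + 32 + 288*pi**4/5.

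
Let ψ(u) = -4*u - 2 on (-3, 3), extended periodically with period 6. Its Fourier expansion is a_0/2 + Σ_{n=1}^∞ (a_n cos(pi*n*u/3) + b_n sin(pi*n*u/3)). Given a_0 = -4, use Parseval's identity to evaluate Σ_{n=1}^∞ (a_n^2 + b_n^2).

96

Parseval: a_0^2/2 + Σ_{n≥1} (a_n^2+b_n^2) = 1/3 ∫_{-3}^{3} ψ(u)^2 du = 104.
Subtract a_0^2/2 = 8: Σ (a_n^2+b_n^2) = 96.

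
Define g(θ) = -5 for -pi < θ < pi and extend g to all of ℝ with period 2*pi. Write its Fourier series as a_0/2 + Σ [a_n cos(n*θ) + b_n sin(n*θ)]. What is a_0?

-10

a_0 = 1/pi ∫_{-pi}^{pi} g(θ) dθ = 1/pi · (-10*pi) = -10.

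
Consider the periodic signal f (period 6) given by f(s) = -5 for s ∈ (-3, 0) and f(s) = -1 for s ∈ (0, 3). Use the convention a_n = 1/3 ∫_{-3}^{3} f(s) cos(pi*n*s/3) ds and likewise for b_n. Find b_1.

b_1 = 1/3 ∫_{-3}^{3} f(s) sin(pi*s/3) ds.
Split the integral at the breakpoints.
Directly, an antiderivative of (-5) sin(pi*s/3) is 15*cos(pi*s/3)/pi; evaluating from -3 to 0: ∫_{-3}^{0} (-5) sin(pi*s/3) ds = (15/pi) - (-15/pi) = 30/pi.
Directly, an antiderivative of (-1) sin(pi*s/3) is 3*cos(pi*s/3)/pi; evaluating from 0 to 3: ∫_{0}^{3} (-1) sin(pi*s/3) ds = (-3/pi) - (3/pi) = -6/pi.
Summing the pieces and multiplying by (1/3) gives b_1 = 8/pi.

8/pi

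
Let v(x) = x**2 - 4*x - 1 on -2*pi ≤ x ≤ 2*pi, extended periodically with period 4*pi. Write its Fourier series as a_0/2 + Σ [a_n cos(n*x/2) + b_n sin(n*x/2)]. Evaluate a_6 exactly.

a_6 = (1/(2*pi)) ∫_{-2*pi}^{2*pi} v(x) cos(3*x) dx.
Integrating by parts twice (tabular method), an antiderivative of (x**2 - 4*x - 1) cos(3*x) is x**2*sin(3*x)/3 - 4*x*sin(3*x)/3 + 2*x*cos(3*x)/9 - 11*sin(3*x)/27 - 4*cos(3*x)/9; evaluating from -2*pi to 2*pi: ∫_{-2*pi}^{2*pi} (x**2 - 4*x - 1) cos(3*x) dx = (-4/9 + 4*pi/9) - (-4*pi/9 - 4/9) = 8*pi/9.
Hence a_6 = (1/(2*pi))·(8*pi/9) = 4/9.

4/9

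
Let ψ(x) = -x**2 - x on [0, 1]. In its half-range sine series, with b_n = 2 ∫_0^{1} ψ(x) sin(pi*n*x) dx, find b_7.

b_7 = 2 ∫_0^{1} (-x**2 - x) sin(7*pi*x) dx.
Integrating by parts twice (tabular method), an antiderivative of (-x**2 - x) sin(7*pi*x) is x**2*cos(7*pi*x)/(7*pi) - 2*x*sin(7*pi*x)/(49*pi**2) + x*cos(7*pi*x)/(7*pi) - sin(7*pi*x)/(49*pi**2) - 2*cos(7*pi*x)/(343*pi**3); evaluating from 0 to 1: ∫_{0}^{1} (-x**2 - x) sin(7*pi*x) dx = (2*(1 - 49*pi**2)/(343*pi**3)) - (-2/(343*pi**3)) = 2*(2 - 49*pi**2)/(343*pi**3).
Hence b_7 = 2·(2*(2 - 49*pi**2)/(343*pi**3)) = 4*(2 - 49*pi**2)/(343*pi**3).

4*(2 - 49*pi**2)/(343*pi**3)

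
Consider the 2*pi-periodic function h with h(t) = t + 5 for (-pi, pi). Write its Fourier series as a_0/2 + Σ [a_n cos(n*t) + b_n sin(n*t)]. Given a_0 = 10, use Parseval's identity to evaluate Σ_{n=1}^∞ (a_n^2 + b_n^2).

2*pi**2/3

Parseval: a_0^2/2 + Σ_{n≥1} (a_n^2+b_n^2) = 1/pi ∫_{-pi}^{pi} h(t)^2 dt = 2*pi**2/3 + 50.
Subtract a_0^2/2 = 50: Σ (a_n^2+b_n^2) = 2*pi**2/3.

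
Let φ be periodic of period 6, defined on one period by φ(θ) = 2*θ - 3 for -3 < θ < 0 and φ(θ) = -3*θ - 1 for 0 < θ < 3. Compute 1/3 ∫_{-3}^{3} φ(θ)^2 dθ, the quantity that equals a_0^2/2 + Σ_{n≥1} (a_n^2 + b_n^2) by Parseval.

1/3 ∫_{-3}^{3} φ(θ)^2 dθ = 1/3 · (228) = 76.

76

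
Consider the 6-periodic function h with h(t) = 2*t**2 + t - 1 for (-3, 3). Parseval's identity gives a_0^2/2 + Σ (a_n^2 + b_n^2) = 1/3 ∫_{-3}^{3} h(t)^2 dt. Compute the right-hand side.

568/5

1/3 ∫_{-3}^{3} h(t)^2 dt = 1/3 · (1704/5) = 568/5.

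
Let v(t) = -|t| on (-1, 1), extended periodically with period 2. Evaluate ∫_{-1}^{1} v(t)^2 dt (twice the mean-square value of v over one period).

2/3

∫_{-1}^{1} v(t)^2 dt = 2/3.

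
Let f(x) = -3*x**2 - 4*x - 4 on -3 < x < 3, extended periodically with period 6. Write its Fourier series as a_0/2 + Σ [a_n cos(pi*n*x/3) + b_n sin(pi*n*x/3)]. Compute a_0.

a_0 = 1/3 ∫_{-3}^{3} f(x) dx = 1/3 · (-78) = -26.

-26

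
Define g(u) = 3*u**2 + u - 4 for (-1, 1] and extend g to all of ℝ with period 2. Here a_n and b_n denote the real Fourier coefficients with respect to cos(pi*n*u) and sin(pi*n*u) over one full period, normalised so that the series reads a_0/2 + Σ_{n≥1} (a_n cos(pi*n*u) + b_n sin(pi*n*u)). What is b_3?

b_3 = ∫_{-1}^{1} g(u) sin(3*pi*u) du.
Integrating by parts twice (tabular method), an antiderivative of (3*u**2 + u - 4) sin(3*pi*u) is -u**2*cos(3*pi*u)/pi + 2*u*sin(3*pi*u)/(3*pi**2) - u*cos(3*pi*u)/(3*pi) + sin(3*pi*u)/(9*pi**2) + 2*cos(3*pi*u)/(9*pi**3) + 4*cos(3*pi*u)/(3*pi); evaluating from -1 to 1: ∫_{-1}^{1} (3*u**2 + u - 4) sin(3*pi*u) du = (-2/(9*pi**3)) - (2*(-3*pi**2 - 1)/(9*pi**3)) = 2/(3*pi).
Hence b_3 = 2/(3*pi).

2/(3*pi)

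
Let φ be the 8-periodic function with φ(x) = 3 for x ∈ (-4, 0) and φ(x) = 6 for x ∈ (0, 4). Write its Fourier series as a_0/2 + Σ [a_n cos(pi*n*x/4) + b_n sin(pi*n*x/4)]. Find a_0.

a_0 = 1/4 ∫_{-4}^{4} φ(x) dx = 1/4 · (36) = 9.

9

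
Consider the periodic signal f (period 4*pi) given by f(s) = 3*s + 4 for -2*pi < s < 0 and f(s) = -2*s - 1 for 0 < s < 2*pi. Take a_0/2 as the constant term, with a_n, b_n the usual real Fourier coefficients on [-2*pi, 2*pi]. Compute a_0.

3 - 5*pi

a_0 = (1/(2*pi)) ∫_{-2*pi}^{2*pi} f(s) ds = (1/(2*pi)) · (2*pi*(3 - 5*pi)) = 3 - 5*pi.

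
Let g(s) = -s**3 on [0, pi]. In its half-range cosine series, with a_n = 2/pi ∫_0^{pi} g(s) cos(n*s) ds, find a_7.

a_7 = 2/pi ∫_0^{pi} (-s**3) cos(7*s) ds.
Integrating by parts three times (tabular method), an antiderivative of (-s**3) cos(7*s) is -s**3*sin(7*s)/7 - 3*s**2*cos(7*s)/49 + 6*s*sin(7*s)/343 + 6*cos(7*s)/2401; evaluating from 0 to pi: ∫_{0}^{pi} (-s**3) cos(7*s) ds = (-6/2401 + 3*pi**2/49) - (6/2401) = -12/2401 + 3*pi**2/49.
Hence a_7 = (2/pi)·(-12/2401 + 3*pi**2/49) = 6*(-4 + 49*pi**2)/(2401*pi).

6*(-4 + 49*pi**2)/(2401*pi)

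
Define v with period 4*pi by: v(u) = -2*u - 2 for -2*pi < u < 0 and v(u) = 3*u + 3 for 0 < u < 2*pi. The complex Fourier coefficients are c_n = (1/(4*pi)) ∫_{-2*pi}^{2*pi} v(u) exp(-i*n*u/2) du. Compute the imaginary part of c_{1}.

Since v is real-valued, Im(c_{1}) = -(1/(4*pi)) ∫_{-2*pi}^{2*pi} v(u) sin(u/2) du = -b_{1}/2.
Split the integral at the breakpoints.
Integrating by parts (boundary term plus one more integral), an antiderivative of (-2*u - 2) sin(u/2) is 4*u*cos(u/2) - 8*sin(u/2) + 4*cos(u/2); evaluating from -2*pi to 0: ∫_{-2*pi}^{0} (-2*u - 2) sin(u/2) du = (4) - (-4 + 8*pi) = 8 - 8*pi.
Integrating by parts (boundary term plus one more integral), an antiderivative of (3*u + 3) sin(u/2) is -6*u*cos(u/2) + 12*sin(u/2) - 6*cos(u/2); evaluating from 0 to 2*pi: ∫_{0}^{2*pi} (3*u + 3) sin(u/2) du = (6 + 12*pi) - (-6) = 12 + 12*pi.
So ∫_{-2*pi}^{2*pi} v(u) sin(u/2) du = 4*pi + 20.
Hence Im(c_{1}) = (-1/(4*pi))·(4*pi + 20) = (-5 - pi)/pi.

(-5 - pi)/pi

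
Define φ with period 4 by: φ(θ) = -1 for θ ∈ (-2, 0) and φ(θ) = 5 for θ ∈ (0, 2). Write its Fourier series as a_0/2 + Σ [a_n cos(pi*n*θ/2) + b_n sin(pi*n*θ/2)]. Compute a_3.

a_3 = 1/2 ∫_{-2}^{2} φ(θ) cos(3*pi*θ/2) dθ.
Split the integral at the breakpoints.
Directly, an antiderivative of (-1) cos(3*pi*θ/2) is -2*sin(3*pi*θ/2)/(3*pi); evaluating from -2 to 0: ∫_{-2}^{0} (-1) cos(3*pi*θ/2) dθ = (0) - (0) = 0.
Directly, an antiderivative of (5) cos(3*pi*θ/2) is 10*sin(3*pi*θ/2)/(3*pi); evaluating from 0 to 2: ∫_{0}^{2} (5) cos(3*pi*θ/2) dθ = (0) - (0) = 0.
Summing the pieces and multiplying by (1/2) gives a_3 = 0.

0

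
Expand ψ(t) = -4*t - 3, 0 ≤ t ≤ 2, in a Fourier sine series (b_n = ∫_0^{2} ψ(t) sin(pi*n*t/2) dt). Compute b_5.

-28/(5*pi)

b_5 = ∫_0^{2} (-4*t - 3) sin(5*pi*t/2) dt.
Integrating by parts (boundary term plus one more integral), an antiderivative of (-4*t - 3) sin(5*pi*t/2) is 8*t*cos(5*pi*t/2)/(5*pi) - 16*sin(5*pi*t/2)/(25*pi**2) + 6*cos(5*pi*t/2)/(5*pi); evaluating from 0 to 2: ∫_{0}^{2} (-4*t - 3) sin(5*pi*t/2) dt = (-22/(5*pi)) - (6/(5*pi)) = -28/(5*pi).
Hence b_5 = -28/(5*pi).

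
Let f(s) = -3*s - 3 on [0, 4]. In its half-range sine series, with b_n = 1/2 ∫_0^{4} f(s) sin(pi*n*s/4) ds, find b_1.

-36/pi

b_1 = 1/2 ∫_0^{4} (-3*s - 3) sin(pi*s/4) ds.
Integrating by parts (boundary term plus one more integral), an antiderivative of (-3*s - 3) sin(pi*s/4) is 12*s*cos(pi*s/4)/pi - 48*sin(pi*s/4)/pi**2 + 12*cos(pi*s/4)/pi; evaluating from 0 to 4: ∫_{0}^{4} (-3*s - 3) sin(pi*s/4) ds = (-60/pi) - (12/pi) = -72/pi.
Hence b_1 = (1/2)·(-72/pi) = -36/pi.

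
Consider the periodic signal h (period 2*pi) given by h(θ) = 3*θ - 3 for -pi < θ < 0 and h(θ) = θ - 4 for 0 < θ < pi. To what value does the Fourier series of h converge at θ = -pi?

-7/2 - pi

At θ = -pi the one-sided limits are h(-pi^-) = -4 + pi and h(-pi^+) = -3*pi - 3.
By Dirichlet's theorem the series converges to their average, [(-4 + pi) + (-3*pi - 3)]/2 = -7/2 - pi.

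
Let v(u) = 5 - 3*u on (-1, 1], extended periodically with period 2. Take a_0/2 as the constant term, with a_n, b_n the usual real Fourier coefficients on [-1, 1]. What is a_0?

10

a_0 = ∫_{-1}^{1} v(u) du = 10.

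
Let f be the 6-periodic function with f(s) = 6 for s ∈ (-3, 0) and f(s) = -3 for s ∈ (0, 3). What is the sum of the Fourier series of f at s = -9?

3/2

s = -9 differs from s = -3 by -1 full period(s), and the series is 6-periodic.
At s = -3 the one-sided limits are f(-3^-) = -3 and f(-3^+) = 6.
By Dirichlet's theorem the series converges to their average, [(-3) + (6)]/2 = 3/2.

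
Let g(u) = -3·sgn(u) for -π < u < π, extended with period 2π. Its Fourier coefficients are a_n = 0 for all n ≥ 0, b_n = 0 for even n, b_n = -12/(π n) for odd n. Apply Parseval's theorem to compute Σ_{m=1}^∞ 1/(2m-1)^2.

Parseval: Σ b_n^2 = (1/π) ∫_{-π}^{π} g(u)^2 du = 18.
Only odd n contribute, with b_n^2 = 144/(π^2 n^2), so Σ_{m≥1} 1/(2m-1)^2 = π^2·(18)/144 = pi**2/8.

pi**2/8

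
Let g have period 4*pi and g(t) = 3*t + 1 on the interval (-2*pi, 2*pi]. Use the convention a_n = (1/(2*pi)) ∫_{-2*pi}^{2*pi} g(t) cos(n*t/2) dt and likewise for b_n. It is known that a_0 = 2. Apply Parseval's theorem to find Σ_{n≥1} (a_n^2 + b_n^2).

24*pi**2

Parseval: a_0^2/2 + Σ_{n≥1} (a_n^2+b_n^2) = (1/(2*pi)) ∫_{-2*pi}^{2*pi} g(t)^2 dt = 2 + 24*pi**2.
Subtract a_0^2/2 = 2: Σ (a_n^2+b_n^2) = 24*pi**2.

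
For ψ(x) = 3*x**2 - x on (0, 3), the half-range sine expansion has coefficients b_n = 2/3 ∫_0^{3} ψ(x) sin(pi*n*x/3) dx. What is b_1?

b_1 = 2/3 ∫_0^{3} (3*x**2 - x) sin(pi*x/3) dx.
Integrating by parts twice (tabular method), an antiderivative of (3*x**2 - x) sin(pi*x/3) is -9*x**2*cos(pi*x/3)/pi + 54*x*sin(pi*x/3)/pi**2 + 3*x*cos(pi*x/3)/pi - 9*sin(pi*x/3)/pi**2 + 162*cos(pi*x/3)/pi**3; evaluating from 0 to 3: ∫_{0}^{3} (3*x**2 - x) sin(pi*x/3) dx = (-162/pi**3 + 72/pi) - (162/pi**3) = -324/pi**3 + 72/pi.
Hence b_1 = (2/3)·(-324/pi**3 + 72/pi) = -216/pi**3 + 48/pi.

-216/pi**3 + 48/pi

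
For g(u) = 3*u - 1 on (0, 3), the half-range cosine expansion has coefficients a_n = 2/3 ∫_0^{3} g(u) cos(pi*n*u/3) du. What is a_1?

-36/pi**2

a_1 = 2/3 ∫_0^{3} (3*u - 1) cos(pi*u/3) du.
Integrating by parts (boundary term plus one more integral), an antiderivative of (3*u - 1) cos(pi*u/3) is 9*u*sin(pi*u/3)/pi - 3*sin(pi*u/3)/pi + 27*cos(pi*u/3)/pi**2; evaluating from 0 to 3: ∫_{0}^{3} (3*u - 1) cos(pi*u/3) du = (-27/pi**2) - (27/pi**2) = -54/pi**2.
Hence a_1 = (2/3)·(-54/pi**2) = -36/pi**2.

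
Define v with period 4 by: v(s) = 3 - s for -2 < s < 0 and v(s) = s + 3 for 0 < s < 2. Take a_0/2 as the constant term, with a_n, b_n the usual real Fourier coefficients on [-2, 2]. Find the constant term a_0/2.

4

a_0 = 1/2 ∫_{-2}^{2} v(s) ds = 1/2 · (16) = 8.
So the constant term a_0/2 = 4.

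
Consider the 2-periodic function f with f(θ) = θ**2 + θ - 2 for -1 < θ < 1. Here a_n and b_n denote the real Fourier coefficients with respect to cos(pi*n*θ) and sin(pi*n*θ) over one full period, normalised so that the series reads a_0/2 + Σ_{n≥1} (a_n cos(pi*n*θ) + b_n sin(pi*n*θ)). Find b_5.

2/(5*pi)

b_5 = ∫_{-1}^{1} f(θ) sin(5*pi*θ) dθ.
Integrating by parts twice (tabular method), an antiderivative of (θ**2 + θ - 2) sin(5*pi*θ) is -θ**2*cos(5*pi*θ)/(5*pi) + 2*θ*sin(5*pi*θ)/(25*pi**2) - θ*cos(5*pi*θ)/(5*pi) + sin(5*pi*θ)/(25*pi**2) + 2*cos(5*pi*θ)/(125*pi**3) + 2*cos(5*pi*θ)/(5*pi); evaluating from -1 to 1: ∫_{-1}^{1} (θ**2 + θ - 2) sin(5*pi*θ) dθ = (-2/(125*pi**3)) - (2*(-25*pi**2 - 1)/(125*pi**3)) = 2/(5*pi).
Hence b_5 = 2/(5*pi).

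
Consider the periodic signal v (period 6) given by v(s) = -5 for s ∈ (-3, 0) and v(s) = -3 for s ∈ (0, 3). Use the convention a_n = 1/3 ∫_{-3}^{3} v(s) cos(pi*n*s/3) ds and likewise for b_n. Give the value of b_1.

b_1 = 1/3 ∫_{-3}^{3} v(s) sin(pi*s/3) ds.
Split the integral at the breakpoints.
Directly, an antiderivative of (-5) sin(pi*s/3) is 15*cos(pi*s/3)/pi; evaluating from -3 to 0: ∫_{-3}^{0} (-5) sin(pi*s/3) ds = (15/pi) - (-15/pi) = 30/pi.
Directly, an antiderivative of (-3) sin(pi*s/3) is 9*cos(pi*s/3)/pi; evaluating from 0 to 3: ∫_{0}^{3} (-3) sin(pi*s/3) ds = (-9/pi) - (9/pi) = -18/pi.
Summing the pieces and multiplying by (1/3) gives b_1 = 4/pi.

4/pi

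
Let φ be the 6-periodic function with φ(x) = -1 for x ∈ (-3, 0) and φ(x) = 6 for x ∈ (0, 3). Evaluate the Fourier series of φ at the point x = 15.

5/2

x = 15 differs from x = 3 by 2 full period(s), and the series is 6-periodic.
At x = 3 the one-sided limits are φ(3^-) = 6 and φ(3^+) = -1.
By Dirichlet's theorem the series converges to their average, [(6) + (-1)]/2 = 5/2.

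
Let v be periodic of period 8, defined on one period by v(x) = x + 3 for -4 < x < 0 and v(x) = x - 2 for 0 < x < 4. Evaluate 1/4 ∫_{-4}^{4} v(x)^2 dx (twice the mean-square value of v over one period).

11/3

1/4 ∫_{-4}^{4} v(x)^2 dx = 1/4 · (44/3) = 11/3.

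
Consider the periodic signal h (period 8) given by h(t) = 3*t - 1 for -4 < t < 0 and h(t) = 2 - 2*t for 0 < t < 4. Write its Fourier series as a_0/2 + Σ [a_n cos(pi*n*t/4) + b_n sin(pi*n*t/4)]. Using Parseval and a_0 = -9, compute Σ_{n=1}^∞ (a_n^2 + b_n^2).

179/6

Parseval: a_0^2/2 + Σ_{n≥1} (a_n^2+b_n^2) = 1/4 ∫_{-4}^{4} h(t)^2 dt = 211/3.
Subtract a_0^2/2 = 81/2: Σ (a_n^2+b_n^2) = 179/6.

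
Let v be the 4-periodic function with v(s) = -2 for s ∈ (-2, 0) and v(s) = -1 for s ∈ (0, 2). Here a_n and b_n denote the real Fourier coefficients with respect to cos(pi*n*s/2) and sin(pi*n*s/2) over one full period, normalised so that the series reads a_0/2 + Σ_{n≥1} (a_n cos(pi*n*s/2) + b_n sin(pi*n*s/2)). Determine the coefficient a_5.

0

a_5 = 1/2 ∫_{-2}^{2} v(s) cos(5*pi*s/2) ds.
Split the integral at the breakpoints.
Directly, an antiderivative of (-2) cos(5*pi*s/2) is -4*sin(5*pi*s/2)/(5*pi); evaluating from -2 to 0: ∫_{-2}^{0} (-2) cos(5*pi*s/2) ds = (0) - (0) = 0.
Directly, an antiderivative of (-1) cos(5*pi*s/2) is -2*sin(5*pi*s/2)/(5*pi); evaluating from 0 to 2: ∫_{0}^{2} (-1) cos(5*pi*s/2) ds = (0) - (0) = 0.
Summing the pieces and multiplying by (1/2) gives a_5 = 0.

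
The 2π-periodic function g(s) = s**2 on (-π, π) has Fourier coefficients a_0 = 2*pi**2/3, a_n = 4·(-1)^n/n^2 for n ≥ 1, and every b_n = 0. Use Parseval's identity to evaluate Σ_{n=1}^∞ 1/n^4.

pi**4/90

Parseval: a_0^2/2 + Σ a_n^2 = (1/π) ∫_{-π}^{π} g(s)^2 ds = 2*pi**4/5.
Subtract a_0^2/2 = 2*pi**4/9: Σ a_n^2 = 8*pi**4/45.
Since a_n^2 = 16/n^4, Σ 1/n^4 = pi**4/90.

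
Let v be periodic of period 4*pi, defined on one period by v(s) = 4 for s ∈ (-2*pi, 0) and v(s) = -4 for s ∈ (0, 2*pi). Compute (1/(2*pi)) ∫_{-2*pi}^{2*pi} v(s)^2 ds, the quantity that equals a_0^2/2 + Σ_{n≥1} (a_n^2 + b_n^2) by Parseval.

(1/(2*pi)) ∫_{-2*pi}^{2*pi} v(s)^2 ds = (1/(2*pi)) · (64*pi) = 32.

32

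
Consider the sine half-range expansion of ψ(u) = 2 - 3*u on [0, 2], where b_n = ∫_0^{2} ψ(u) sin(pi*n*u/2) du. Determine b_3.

b_3 = ∫_0^{2} (2 - 3*u) sin(3*pi*u/2) du.
Integrating by parts (boundary term plus one more integral), an antiderivative of (2 - 3*u) sin(3*pi*u/2) is 2*u*cos(3*pi*u/2)/pi - 4*sin(3*pi*u/2)/(3*pi**2) - 4*cos(3*pi*u/2)/(3*pi); evaluating from 0 to 2: ∫_{0}^{2} (2 - 3*u) sin(3*pi*u/2) du = (-8/(3*pi)) - (-4/(3*pi)) = -4/(3*pi).
Hence b_3 = -4/(3*pi).

-4/(3*pi)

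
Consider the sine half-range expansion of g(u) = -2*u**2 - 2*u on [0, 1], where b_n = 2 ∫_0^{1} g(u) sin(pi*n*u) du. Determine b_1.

-8/pi + 16/pi**3

b_1 = 2 ∫_0^{1} (-2*u**2 - 2*u) sin(pi*u) du.
Integrating by parts twice (tabular method), an antiderivative of (-2*u**2 - 2*u) sin(pi*u) is 2*u**2*cos(pi*u)/pi - 4*u*sin(pi*u)/pi**2 + 2*u*cos(pi*u)/pi - 2*sin(pi*u)/pi**2 - 4*cos(pi*u)/pi**3; evaluating from 0 to 1: ∫_{0}^{1} (-2*u**2 - 2*u) sin(pi*u) du = (-4/pi + 4/pi**3) - (-4/pi**3) = -4/pi + 8/pi**3.
Hence b_1 = 2·(-4/pi + 8/pi**3) = -8/pi + 16/pi**3.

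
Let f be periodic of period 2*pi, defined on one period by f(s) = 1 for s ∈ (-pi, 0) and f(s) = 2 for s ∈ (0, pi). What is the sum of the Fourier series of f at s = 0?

3/2

At s = 0 the one-sided limits are f(0^-) = 1 and f(0^+) = 2.
By Dirichlet's theorem the series converges to their average, [(1) + (2)]/2 = 3/2.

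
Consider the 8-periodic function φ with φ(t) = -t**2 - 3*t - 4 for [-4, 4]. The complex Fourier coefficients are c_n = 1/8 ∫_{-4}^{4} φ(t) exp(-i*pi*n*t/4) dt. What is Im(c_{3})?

4/pi

Since φ is real-valued, Im(c_{3}) = -1/8 ∫_{-4}^{4} φ(t) sin(3*pi*t/4) dt = -b_{3}/2.
Integrating by parts twice (tabular method), an antiderivative of (-t**2 - 3*t - 4) sin(3*pi*t/4) is 4*t**2*cos(3*pi*t/4)/(3*pi) - 32*t*sin(3*pi*t/4)/(9*pi**2) + 4*t*cos(3*pi*t/4)/pi - 16*sin(3*pi*t/4)/(3*pi**2) - 128*cos(3*pi*t/4)/(27*pi**3) + 16*cos(3*pi*t/4)/(3*pi); evaluating from -4 to 4: ∫_{-4}^{4} (-t**2 - 3*t - 4) sin(3*pi*t/4) dt = (128*(1 - 9*pi**2)/(27*pi**3)) - (32*(4 - 9*pi**2)/(27*pi**3)) = -32/pi.
Hence Im(c_{3}) = (-1/8)·(-32/pi) = 4/pi.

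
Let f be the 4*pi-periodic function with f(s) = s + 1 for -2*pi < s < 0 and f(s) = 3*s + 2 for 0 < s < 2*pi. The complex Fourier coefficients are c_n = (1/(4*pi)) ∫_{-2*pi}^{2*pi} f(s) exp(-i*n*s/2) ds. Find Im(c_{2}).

Since f is real-valued, Im(c_{2}) = -(1/(4*pi)) ∫_{-2*pi}^{2*pi} f(s) sin(s) ds = -b_{2}/2.
Split the integral at the breakpoints.
Integrating by parts (boundary term plus one more integral), an antiderivative of (s + 1) sin(s) is -s*cos(s) + sin(s) - cos(s); evaluating from -2*pi to 0: ∫_{-2*pi}^{0} (s + 1) sin(s) ds = (-1) - (-1 + 2*pi) = -2*pi.
Integrating by parts (boundary term plus one more integral), an antiderivative of (3*s + 2) sin(s) is -3*s*cos(s) + 3*sin(s) - 2*cos(s); evaluating from 0 to 2*pi: ∫_{0}^{2*pi} (3*s + 2) sin(s) ds = (-6*pi - 2) - (-2) = -6*pi.
So ∫_{-2*pi}^{2*pi} f(s) sin(s) ds = -8*pi.
Hence Im(c_{2}) = (-1/(4*pi))·(-8*pi) = 2.

2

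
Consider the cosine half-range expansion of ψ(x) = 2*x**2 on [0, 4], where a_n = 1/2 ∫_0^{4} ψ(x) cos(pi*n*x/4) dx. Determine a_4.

8/pi**2

a_4 = 1/2 ∫_0^{4} (2*x**2) cos(pi*x) dx.
Integrating by parts twice (tabular method), an antiderivative of (2*x**2) cos(pi*x) is 2*x**2*sin(pi*x)/pi + 4*x*cos(pi*x)/pi**2 - 4*sin(pi*x)/pi**3; evaluating from 0 to 4: ∫_{0}^{4} (2*x**2) cos(pi*x) dx = (16/pi**2) - (0) = 16/pi**2.
Hence a_4 = (1/2)·(16/pi**2) = 8/pi**2.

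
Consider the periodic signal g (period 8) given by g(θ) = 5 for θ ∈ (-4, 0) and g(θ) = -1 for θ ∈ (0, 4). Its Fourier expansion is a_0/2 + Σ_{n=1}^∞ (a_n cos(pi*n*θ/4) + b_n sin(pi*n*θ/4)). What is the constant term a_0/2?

a_0 = 1/4 ∫_{-4}^{4} g(θ) dθ = 1/4 · (16) = 4.
So the constant term a_0/2 = 2.

2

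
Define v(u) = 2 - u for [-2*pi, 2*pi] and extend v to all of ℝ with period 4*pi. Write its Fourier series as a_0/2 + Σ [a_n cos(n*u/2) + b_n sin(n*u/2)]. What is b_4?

b_4 = (1/(2*pi)) ∫_{-2*pi}^{2*pi} v(u) sin(2*u) du.
Integrating by parts (boundary term plus one more integral), an antiderivative of (2 - u) sin(2*u) is u*cos(2*u)/2 - sin(2*u)/4 - cos(2*u); evaluating from -2*pi to 2*pi: ∫_{-2*pi}^{2*pi} (2 - u) sin(2*u) du = (-1 + pi) - (-pi - 1) = 2*pi.
Hence b_4 = (1/(2*pi))·(2*pi) = 1.

1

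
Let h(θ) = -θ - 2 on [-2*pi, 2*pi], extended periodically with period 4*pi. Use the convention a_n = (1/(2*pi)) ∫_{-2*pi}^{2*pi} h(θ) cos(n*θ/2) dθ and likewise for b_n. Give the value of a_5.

0

a_5 = (1/(2*pi)) ∫_{-2*pi}^{2*pi} h(θ) cos(5*θ/2) dθ.
Integrating by parts (boundary term plus one more integral), an antiderivative of (-θ - 2) cos(5*θ/2) is -2*θ*sin(5*θ/2)/5 - 4*sin(5*θ/2)/5 - 4*cos(5*θ/2)/25; evaluating from -2*pi to 2*pi: ∫_{-2*pi}^{2*pi} (-θ - 2) cos(5*θ/2) dθ = (4/25) - (4/25) = 0.
Hence a_5 = (1/(2*pi))·(0) = 0.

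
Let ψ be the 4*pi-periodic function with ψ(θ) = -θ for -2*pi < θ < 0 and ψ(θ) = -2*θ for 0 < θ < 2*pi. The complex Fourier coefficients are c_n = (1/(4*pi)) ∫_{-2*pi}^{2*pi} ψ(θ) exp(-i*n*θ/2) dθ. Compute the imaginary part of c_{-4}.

Since ψ is real-valued, Im(c_{-4}) = -(1/(4*pi)) ∫_{-2*pi}^{2*pi} ψ(θ) sin(-2*θ) dθ = b_{4}/2.
Split the integral at the breakpoints.
Integrating by parts (boundary term plus one more integral), an antiderivative of (-θ) sin(-2*θ) is -θ*cos(2*θ)/2 + sin(2*θ)/4; evaluating from -2*pi to 0: ∫_{-2*pi}^{0} (-θ) sin(-2*θ) dθ = (0) - (pi) = -pi.
Integrating by parts (boundary term plus one more integral), an antiderivative of (-2*θ) sin(-2*θ) is -θ*cos(2*θ) + sin(2*θ)/2; evaluating from 0 to 2*pi: ∫_{0}^{2*pi} (-2*θ) sin(-2*θ) dθ = (-2*pi) - (0) = -2*pi.
So ∫_{-2*pi}^{2*pi} ψ(θ) sin(-2*θ) dθ = -3*pi.
Hence Im(c_{-4}) = (-1/(4*pi))·(-3*pi) = 3/4.

3/4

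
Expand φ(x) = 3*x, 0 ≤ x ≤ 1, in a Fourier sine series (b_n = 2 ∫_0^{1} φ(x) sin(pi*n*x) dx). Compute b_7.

b_7 = 2 ∫_0^{1} (3*x) sin(7*pi*x) dx.
Integrating by parts (boundary term plus one more integral), an antiderivative of (3*x) sin(7*pi*x) is -3*x*cos(7*pi*x)/(7*pi) + 3*sin(7*pi*x)/(49*pi**2); evaluating from 0 to 1: ∫_{0}^{1} (3*x) sin(7*pi*x) dx = (3/(7*pi)) - (0) = 3/(7*pi).
Hence b_7 = 2·(3/(7*pi)) = 6/(7*pi).

6/(7*pi)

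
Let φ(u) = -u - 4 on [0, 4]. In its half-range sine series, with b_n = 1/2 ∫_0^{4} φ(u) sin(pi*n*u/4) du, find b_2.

b_2 = 1/2 ∫_0^{4} (-u - 4) sin(pi*u/2) du.
Integrating by parts (boundary term plus one more integral), an antiderivative of (-u - 4) sin(pi*u/2) is 2*u*cos(pi*u/2)/pi - 4*sin(pi*u/2)/pi**2 + 8*cos(pi*u/2)/pi; evaluating from 0 to 4: ∫_{0}^{4} (-u - 4) sin(pi*u/2) du = (16/pi) - (8/pi) = 8/pi.
Hence b_2 = (1/2)·(8/pi) = 4/pi.

4/pi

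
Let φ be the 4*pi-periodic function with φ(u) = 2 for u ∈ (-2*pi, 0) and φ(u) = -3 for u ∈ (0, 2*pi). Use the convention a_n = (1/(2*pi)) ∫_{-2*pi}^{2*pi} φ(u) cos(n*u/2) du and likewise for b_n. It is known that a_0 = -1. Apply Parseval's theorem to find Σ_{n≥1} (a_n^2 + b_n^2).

25/2

Parseval: a_0^2/2 + Σ_{n≥1} (a_n^2+b_n^2) = (1/(2*pi)) ∫_{-2*pi}^{2*pi} φ(u)^2 du = 13.
Subtract a_0^2/2 = 1/2: Σ (a_n^2+b_n^2) = 25/2.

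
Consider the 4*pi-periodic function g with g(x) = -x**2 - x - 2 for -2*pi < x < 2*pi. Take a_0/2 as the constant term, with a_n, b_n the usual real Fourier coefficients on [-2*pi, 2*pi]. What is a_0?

-8*pi**2/3 - 4

a_0 = (1/(2*pi)) ∫_{-2*pi}^{2*pi} g(x) dx = (1/(2*pi)) · (-16*pi**3/3 - 8*pi) = -8*pi**2/3 - 4.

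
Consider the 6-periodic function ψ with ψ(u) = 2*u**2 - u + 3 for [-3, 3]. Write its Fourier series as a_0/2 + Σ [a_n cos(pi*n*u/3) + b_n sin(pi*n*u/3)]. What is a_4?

a_4 = 1/3 ∫_{-3}^{3} ψ(u) cos(4*pi*u/3) du.
Integrating by parts twice (tabular method), an antiderivative of (2*u**2 - u + 3) cos(4*pi*u/3) is 3*u**2*sin(4*pi*u/3)/(2*pi) - 3*u*sin(4*pi*u/3)/(4*pi) + 9*u*cos(4*pi*u/3)/(4*pi**2) - 27*sin(4*pi*u/3)/(16*pi**3) + 9*sin(4*pi*u/3)/(4*pi) - 9*cos(4*pi*u/3)/(16*pi**2); evaluating from -3 to 3: ∫_{-3}^{3} (2*u**2 - u + 3) cos(4*pi*u/3) du = (99/(16*pi**2)) - (-117/(16*pi**2)) = 27/(2*pi**2).
Hence a_4 = (1/3)·(27/(2*pi**2)) = 9/(2*pi**2).

9/(2*pi**2)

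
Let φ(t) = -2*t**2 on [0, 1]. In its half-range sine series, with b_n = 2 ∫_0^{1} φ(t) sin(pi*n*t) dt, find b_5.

4*(4 - 25*pi**2)/(125*pi**3)

b_5 = 2 ∫_0^{1} (-2*t**2) sin(5*pi*t) dt.
Integrating by parts twice (tabular method), an antiderivative of (-2*t**2) sin(5*pi*t) is 2*t**2*cos(5*pi*t)/(5*pi) - 4*t*sin(5*pi*t)/(25*pi**2) - 4*cos(5*pi*t)/(125*pi**3); evaluating from 0 to 1: ∫_{0}^{1} (-2*t**2) sin(5*pi*t) dt = (2*(2 - 25*pi**2)/(125*pi**3)) - (-4/(125*pi**3)) = 2*(4 - 25*pi**2)/(125*pi**3).
Hence b_5 = 2·(2*(4 - 25*pi**2)/(125*pi**3)) = 4*(4 - 25*pi**2)/(125*pi**3).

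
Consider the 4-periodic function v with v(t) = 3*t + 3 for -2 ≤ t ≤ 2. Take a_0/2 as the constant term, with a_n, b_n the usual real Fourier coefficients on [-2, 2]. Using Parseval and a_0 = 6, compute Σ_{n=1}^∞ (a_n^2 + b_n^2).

Parseval: a_0^2/2 + Σ_{n≥1} (a_n^2+b_n^2) = 1/2 ∫_{-2}^{2} v(t)^2 dt = 42.
Subtract a_0^2/2 = 18: Σ (a_n^2+b_n^2) = 24.

24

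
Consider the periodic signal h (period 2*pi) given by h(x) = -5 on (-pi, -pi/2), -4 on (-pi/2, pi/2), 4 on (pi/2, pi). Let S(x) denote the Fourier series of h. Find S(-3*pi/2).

x = -3*pi/2 differs from x = pi/2 by -1 full period(s), and the series is 2*pi-periodic.
At x = pi/2 the one-sided limits are h(pi/2^-) = -4 and h(pi/2^+) = 4.
By Dirichlet's theorem the series converges to their average, [(-4) + (4)]/2 = 0.

0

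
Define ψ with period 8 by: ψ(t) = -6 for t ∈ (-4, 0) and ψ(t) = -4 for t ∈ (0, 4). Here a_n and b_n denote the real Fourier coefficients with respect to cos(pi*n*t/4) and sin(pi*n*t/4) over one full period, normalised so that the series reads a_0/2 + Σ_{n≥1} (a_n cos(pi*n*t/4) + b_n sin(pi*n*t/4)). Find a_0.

-10

a_0 = 1/4 ∫_{-4}^{4} ψ(t) dt = 1/4 · (-40) = -10.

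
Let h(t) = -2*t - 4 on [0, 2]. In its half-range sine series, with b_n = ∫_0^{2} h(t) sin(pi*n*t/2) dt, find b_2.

b_2 = ∫_0^{2} (-2*t - 4) sin(pi*t) dt.
Integrating by parts (boundary term plus one more integral), an antiderivative of (-2*t - 4) sin(pi*t) is 2*t*cos(pi*t)/pi - 2*sin(pi*t)/pi**2 + 4*cos(pi*t)/pi; evaluating from 0 to 2: ∫_{0}^{2} (-2*t - 4) sin(pi*t) dt = (8/pi) - (4/pi) = 4/pi.
Hence b_2 = 4/pi.

4/pi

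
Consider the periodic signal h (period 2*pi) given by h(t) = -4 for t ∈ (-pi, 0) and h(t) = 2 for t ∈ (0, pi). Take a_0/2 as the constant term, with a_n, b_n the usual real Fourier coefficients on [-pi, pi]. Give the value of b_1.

12/pi

b_1 = 1/pi ∫_{-pi}^{pi} h(t) sin(t) dt.
Split the integral at the breakpoints.
Directly, an antiderivative of (-4) sin(t) is 4*cos(t); evaluating from -pi to 0: ∫_{-pi}^{0} (-4) sin(t) dt = (4) - (-4) = 8.
Directly, an antiderivative of (2) sin(t) is -2*cos(t); evaluating from 0 to pi: ∫_{0}^{pi} (2) sin(t) dt = (2) - (-2) = 4.
Summing the pieces and multiplying by (1/pi) gives b_1 = 12/pi.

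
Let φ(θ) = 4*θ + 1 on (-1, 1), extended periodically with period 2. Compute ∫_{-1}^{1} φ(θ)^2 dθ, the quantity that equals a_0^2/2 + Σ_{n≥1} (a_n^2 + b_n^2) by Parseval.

38/3

∫_{-1}^{1} φ(θ)^2 dθ = 38/3.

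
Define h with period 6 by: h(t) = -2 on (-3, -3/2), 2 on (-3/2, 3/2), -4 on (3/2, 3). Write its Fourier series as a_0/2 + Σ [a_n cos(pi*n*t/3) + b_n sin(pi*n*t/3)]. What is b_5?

-2/(5*pi)

b_5 = 1/3 ∫_{-3}^{3} h(t) sin(5*pi*t/3) dt.
Split the integral at the breakpoints.
Directly, an antiderivative of (-2) sin(5*pi*t/3) is 6*cos(5*pi*t/3)/(5*pi); evaluating from -3 to -3/2: ∫_{-3}^{-3/2} (-2) sin(5*pi*t/3) dt = (0) - (-6/(5*pi)) = 6/(5*pi).
Directly, an antiderivative of (2) sin(5*pi*t/3) is -6*cos(5*pi*t/3)/(5*pi); evaluating from -3/2 to 3/2: ∫_{-3/2}^{3/2} (2) sin(5*pi*t/3) dt = (0) - (0) = 0.
Directly, an antiderivative of (-4) sin(5*pi*t/3) is 12*cos(5*pi*t/3)/(5*pi); evaluating from 3/2 to 3: ∫_{3/2}^{3} (-4) sin(5*pi*t/3) dt = (-12/(5*pi)) - (0) = -12/(5*pi).
Summing the pieces and multiplying by (1/3) gives b_5 = -2/(5*pi).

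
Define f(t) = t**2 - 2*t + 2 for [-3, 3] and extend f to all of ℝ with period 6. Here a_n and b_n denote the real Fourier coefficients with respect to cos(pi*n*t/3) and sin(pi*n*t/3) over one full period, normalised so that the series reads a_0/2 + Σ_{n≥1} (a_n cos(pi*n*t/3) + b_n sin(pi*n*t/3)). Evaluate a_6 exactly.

a_6 = 1/3 ∫_{-3}^{3} f(t) cos(2*pi*t) dt.
Integrating by parts twice (tabular method), an antiderivative of (t**2 - 2*t + 2) cos(2*pi*t) is t**2*sin(2*pi*t)/(2*pi) - t*sin(2*pi*t)/pi + t*cos(2*pi*t)/(2*pi**2) - sin(2*pi*t)/(4*pi**3) + sin(2*pi*t)/pi - cos(2*pi*t)/(2*pi**2); evaluating from -3 to 3: ∫_{-3}^{3} (t**2 - 2*t + 2) cos(2*pi*t) dt = (pi**(-2)) - (-2/pi**2) = 3/pi**2.
Hence a_6 = (1/3)·(3/pi**2) = pi**(-2).

pi**(-2)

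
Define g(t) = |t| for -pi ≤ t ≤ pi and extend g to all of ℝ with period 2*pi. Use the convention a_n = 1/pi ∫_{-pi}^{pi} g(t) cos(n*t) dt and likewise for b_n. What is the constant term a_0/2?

pi/2

a_0 = 1/pi ∫_{-pi}^{pi} g(t) dt = 1/pi · (pi**2) = pi.
So the constant term a_0/2 = pi/2.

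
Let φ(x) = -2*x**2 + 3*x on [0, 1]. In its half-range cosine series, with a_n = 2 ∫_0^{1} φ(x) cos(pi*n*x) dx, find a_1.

-4/pi**2

a_1 = 2 ∫_0^{1} (-2*x**2 + 3*x) cos(pi*x) dx.
Integrating by parts twice (tabular method), an antiderivative of (-2*x**2 + 3*x) cos(pi*x) is -2*x**2*sin(pi*x)/pi + 3*x*sin(pi*x)/pi - 4*x*cos(pi*x)/pi**2 + 4*sin(pi*x)/pi**3 + 3*cos(pi*x)/pi**2; evaluating from 0 to 1: ∫_{0}^{1} (-2*x**2 + 3*x) cos(pi*x) dx = (pi**(-2)) - (3/pi**2) = -2/pi**2.
Hence a_1 = 2·(-2/pi**2) = -4/pi**2.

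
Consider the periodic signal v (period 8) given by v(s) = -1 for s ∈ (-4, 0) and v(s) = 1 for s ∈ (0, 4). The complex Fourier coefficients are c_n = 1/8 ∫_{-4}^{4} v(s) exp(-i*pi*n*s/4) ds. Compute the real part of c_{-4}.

Since v is real-valued, Re(c_{-4}) = 1/8 ∫_{-4}^{4} v(s) cos(-pi*s) ds = a_{4}/2.
(v is odd, so the integrand is odd over a symmetric interval and the integral vanishes.)

0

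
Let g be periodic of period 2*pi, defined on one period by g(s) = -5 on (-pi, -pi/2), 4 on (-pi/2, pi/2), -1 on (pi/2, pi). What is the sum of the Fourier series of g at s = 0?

4

g is continuous at s = 0 with value 4, so the series converges to 4 there.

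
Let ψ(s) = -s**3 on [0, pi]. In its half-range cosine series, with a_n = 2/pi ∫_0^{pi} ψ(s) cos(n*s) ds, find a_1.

a_1 = 2/pi ∫_0^{pi} (-s**3) cos(s) ds.
Integrating by parts three times (tabular method), an antiderivative of (-s**3) cos(s) is -s**3*sin(s) - 3*s**2*cos(s) + 6*s*sin(s) + 6*cos(s); evaluating from 0 to pi: ∫_{0}^{pi} (-s**3) cos(s) ds = (-6 + 3*pi**2) - (6) = -12 + 3*pi**2.
Hence a_1 = (2/pi)·(-12 + 3*pi**2) = -24/pi + 6*pi.

-24/pi + 6*pi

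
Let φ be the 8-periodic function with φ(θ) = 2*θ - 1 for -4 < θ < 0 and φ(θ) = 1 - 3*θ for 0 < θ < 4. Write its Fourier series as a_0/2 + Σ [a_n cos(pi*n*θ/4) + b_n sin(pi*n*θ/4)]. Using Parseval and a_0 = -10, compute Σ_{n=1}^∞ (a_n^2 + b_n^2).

52/3

Parseval: a_0^2/2 + Σ_{n≥1} (a_n^2+b_n^2) = 1/4 ∫_{-4}^{4} φ(θ)^2 dθ = 202/3.
Subtract a_0^2/2 = 50: Σ (a_n^2+b_n^2) = 52/3.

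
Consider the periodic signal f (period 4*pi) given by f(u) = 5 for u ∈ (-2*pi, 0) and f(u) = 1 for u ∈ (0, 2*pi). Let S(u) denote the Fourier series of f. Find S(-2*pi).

At u = -2*pi the one-sided limits are f(-2*pi^-) = 1 and f(-2*pi^+) = 5.
By Dirichlet's theorem the series converges to their average, [(1) + (5)]/2 = 3.

3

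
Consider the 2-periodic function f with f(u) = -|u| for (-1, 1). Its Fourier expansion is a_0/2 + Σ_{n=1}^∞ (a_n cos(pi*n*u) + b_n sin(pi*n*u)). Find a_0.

-1

a_0 = ∫_{-1}^{1} f(u) du = -1.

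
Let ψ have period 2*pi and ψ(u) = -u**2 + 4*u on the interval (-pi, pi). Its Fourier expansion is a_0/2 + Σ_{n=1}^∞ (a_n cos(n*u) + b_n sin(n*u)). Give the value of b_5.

b_5 = 1/pi ∫_{-pi}^{pi} ψ(u) sin(5*u) du.
Integrating by parts twice (tabular method), an antiderivative of (-u**2 + 4*u) sin(5*u) is u**2*cos(5*u)/5 - 2*u*sin(5*u)/25 - 4*u*cos(5*u)/5 + 4*sin(5*u)/25 - 2*cos(5*u)/125; evaluating from -pi to pi: ∫_{-pi}^{pi} (-u**2 + 4*u) sin(5*u) du = (-pi**2/5 + 2/125 + 4*pi/5) - (-4*pi/5 - pi**2/5 + 2/125) = 8*pi/5.
Hence b_5 = (1/pi)·(8*pi/5) = 8/5.

8/5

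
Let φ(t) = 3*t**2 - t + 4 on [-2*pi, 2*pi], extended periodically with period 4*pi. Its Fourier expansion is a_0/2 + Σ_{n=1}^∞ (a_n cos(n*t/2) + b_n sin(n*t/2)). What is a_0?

a_0 = (1/(2*pi)) ∫_{-2*pi}^{2*pi} φ(t) dt = (1/(2*pi)) · (16*pi*(1 + pi**2)) = 8 + 8*pi**2.

8 + 8*pi**2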